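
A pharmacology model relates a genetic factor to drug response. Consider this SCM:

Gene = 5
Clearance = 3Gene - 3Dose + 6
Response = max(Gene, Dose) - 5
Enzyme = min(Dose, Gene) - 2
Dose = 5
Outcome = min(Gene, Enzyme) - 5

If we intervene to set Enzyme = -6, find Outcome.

The intervention breaks the incoming arrows to Enzyme: Enzyme = min(Dose, Gene) - 2 no longer applies, and Enzyme = -6.
Outcome = min(Gene, Enzyme) - 5  [with Gene=5, Enzyme=-6]  = -11

-11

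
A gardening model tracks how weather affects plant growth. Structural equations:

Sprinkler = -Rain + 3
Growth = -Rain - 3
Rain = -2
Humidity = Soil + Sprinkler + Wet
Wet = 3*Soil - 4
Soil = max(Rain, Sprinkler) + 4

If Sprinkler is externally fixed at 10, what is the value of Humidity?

62

Under do(Sprinkler=10), the mechanism Sprinkler = -Rain + 3 is discarded; Sprinkler is fixed at 10.
Soil = max(Rain, Sprinkler) + 4  [with Rain=-2, Sprinkler=10]  = 14
Wet = 3*Soil - 4  [with Soil=14]  = 38
Humidity = Soil + Sprinkler + Wet  [with Soil=14, Sprinkler=10, Wet=38]  = 62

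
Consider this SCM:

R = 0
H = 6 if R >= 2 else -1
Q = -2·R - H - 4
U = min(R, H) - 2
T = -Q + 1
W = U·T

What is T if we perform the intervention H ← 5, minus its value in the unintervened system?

6

do(H=5) replaces the equation H = 6 if R >= 2 else -1 with the constant H = 5.
Q = -2·R - H - 4  [with R=0, H=5]  = -9
T = -Q + 1  [with Q=-9]  = 10
Without intervention: H = 6 if R >= 2 else -1  [with R=0]  = -1; Q = -2·R - H - 4  [with R=0, H=-1]  = -3; T = -Q + 1  [with Q=-3]  = 4.
Change = 10 − 4 = 6.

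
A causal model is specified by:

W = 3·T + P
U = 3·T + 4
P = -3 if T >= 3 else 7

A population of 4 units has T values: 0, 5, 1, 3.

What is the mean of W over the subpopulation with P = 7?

8.5

E[W|P=7] averages over only the 2 units with P=7 (T = 0, 1): W = 7, 10, mean 8.5.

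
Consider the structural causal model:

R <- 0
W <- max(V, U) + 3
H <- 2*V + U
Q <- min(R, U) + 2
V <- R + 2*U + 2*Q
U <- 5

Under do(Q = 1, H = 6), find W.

15

Setting Q = 1, H = 6 by intervention discards those variables' equations.
V = R + 2*U + 2*Q  [with R=0, U=5, Q=1]  = 12
W = max(V, U) + 3  [with V=12, U=5]  = 15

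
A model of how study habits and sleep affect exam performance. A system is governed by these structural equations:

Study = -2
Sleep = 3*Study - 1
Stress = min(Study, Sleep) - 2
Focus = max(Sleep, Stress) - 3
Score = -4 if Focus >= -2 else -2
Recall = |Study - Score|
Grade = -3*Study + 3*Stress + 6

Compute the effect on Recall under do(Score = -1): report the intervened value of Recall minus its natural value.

1

The intervention breaks the incoming arrows to Score: Score = -4 if Focus >= -2 else -2 no longer applies, and Score = -1.
Recall = |Study - Score|  [with Study=-2, Score=-1]  = 1
Without intervention: Sleep = 3*Study - 1  [with Study=-2]  = -7; Stress = min(Study, Sleep) - 2  [with Study=-2, Sleep=-7]  = -9; Focus = max(Sleep, Stress) - 3  [with Sleep=-7, Stress=-9]  = -10; Score = -4 if Focus >= -2 else -2  [with Focus=-10]  = -2; Recall = |Study - Score|  [with Study=-2, Score=-2]  = 0.
Change = 1 − 0 = 1.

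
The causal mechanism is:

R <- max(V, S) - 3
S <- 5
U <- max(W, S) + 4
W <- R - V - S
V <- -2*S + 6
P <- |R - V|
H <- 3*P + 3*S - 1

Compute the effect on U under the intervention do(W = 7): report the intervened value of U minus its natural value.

The intervention breaks the incoming arrows to W: W <- R - V - S no longer applies, and W = 7.
U = max(W, S) + 4  [with W=7, S=5]  = 11
Without intervention: V = -2*S + 6  [with S=5]  = -4; R = max(V, S) - 3  [with V=-4, S=5]  = 2; W = R - V - S  [with R=2, V=-4, S=5]  = 1; U = max(W, S) + 4  [with W=1, S=5]  = 9.
Change = 11 − 9 = 2.

2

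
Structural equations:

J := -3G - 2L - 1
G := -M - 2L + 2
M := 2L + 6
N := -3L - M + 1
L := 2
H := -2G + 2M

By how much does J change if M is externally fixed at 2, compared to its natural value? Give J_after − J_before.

-24

Under do(M=2), the mechanism M := 2L + 6 is discarded; M is fixed at 2.
G = -M - 2L + 2  [with M=2, L=2]  = -4
J = -3G - 2L - 1  [with G=-4, L=2]  = 7
Without intervention: M = 2L + 6  [with L=2]  = 10; G = -M - 2L + 2  [with M=10, L=2]  = -12; J = -3G - 2L - 1  [with G=-12, L=2]  = 31.
Change = 7 − 31 = -24.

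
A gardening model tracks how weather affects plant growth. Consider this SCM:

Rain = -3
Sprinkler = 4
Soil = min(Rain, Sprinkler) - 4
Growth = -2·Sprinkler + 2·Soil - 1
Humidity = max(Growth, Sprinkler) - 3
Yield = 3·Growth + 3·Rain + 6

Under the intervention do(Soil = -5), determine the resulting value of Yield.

-60

The intervention breaks the incoming arrows to Soil: Soil = min(Rain, Sprinkler) - 4 no longer applies, and Soil = -5.
Growth = -2·Sprinkler + 2·Soil - 1  [with Sprinkler=4, Soil=-5]  = -19
Yield = 3·Growth + 3·Rain + 6  [with Growth=-19, Rain=-3]  = -60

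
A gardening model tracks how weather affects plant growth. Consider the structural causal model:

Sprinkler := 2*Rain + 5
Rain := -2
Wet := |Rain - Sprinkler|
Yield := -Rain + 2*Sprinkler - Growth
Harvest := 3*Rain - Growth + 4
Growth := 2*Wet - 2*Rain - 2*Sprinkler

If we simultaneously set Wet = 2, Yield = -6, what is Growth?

6

The joint intervention fixes Wet = 2, Yield = -6, removing each variable's own equation.
Sprinkler = 2*Rain + 5  [with Rain=-2]  = 1
Growth = 2*Wet - 2*Rain - 2*Sprinkler  [with Wet=2, Rain=-2, Sprinkler=1]  = 6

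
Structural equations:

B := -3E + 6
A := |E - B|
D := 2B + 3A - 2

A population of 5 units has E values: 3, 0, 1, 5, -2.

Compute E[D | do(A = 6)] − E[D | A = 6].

do(A=6) breaks A's dependence on E. With A=6 fixed, D across the units is 10, 28, 22, -2, 40, mean 19.6.
Conditioning on A=6 selects the 2 unit(s) with E ∈ {3, 0}. Their D values: 10, 28. Mean = 19.
Difference = 19.6 − 19 = 0.6.

0.6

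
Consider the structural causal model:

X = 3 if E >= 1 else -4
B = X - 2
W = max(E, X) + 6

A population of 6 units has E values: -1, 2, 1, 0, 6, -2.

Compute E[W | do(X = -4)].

7

Every unit gets X=-4 under the intervention. W values become 5, 8, 7, 6, 12, 4; E[W|do(X=-4)] = 7.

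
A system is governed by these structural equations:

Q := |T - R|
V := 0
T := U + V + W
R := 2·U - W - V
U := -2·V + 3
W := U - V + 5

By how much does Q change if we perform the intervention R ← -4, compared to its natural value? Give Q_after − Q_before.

2

Under do(R=-4), the mechanism R := 2·U - W - V is discarded; R is fixed at -4.
U = -2·V + 3  [with V=0]  = 3
W = U - V + 5  [with U=3, V=0]  = 8
T = U + V + W  [with U=3, V=0, W=8]  = 11
Q = |T - R|  [with T=11, R=-4]  = 15
Without intervention: U = -2·V + 3  [with V=0]  = 3; W = U - V + 5  [with U=3, V=0]  = 8; R = 2·U - W - V  [with U=3, W=8, V=0]  = -2; T = U + V + W  [with U=3, V=0, W=8]  = 11; Q = |T - R|  [with T=11, R=-2]  = 13.
Change = 15 − 13 = 2.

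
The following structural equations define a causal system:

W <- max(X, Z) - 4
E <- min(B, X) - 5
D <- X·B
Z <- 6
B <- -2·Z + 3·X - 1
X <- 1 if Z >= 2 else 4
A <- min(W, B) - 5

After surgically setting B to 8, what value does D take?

8

do(B=8) replaces the equation B <- -2·Z + 3·X - 1 with the constant B = 8.
X = 1 if Z >= 2 else 4  [with Z=6]  = 1
D = X·B  [with X=1, B=8]  = 8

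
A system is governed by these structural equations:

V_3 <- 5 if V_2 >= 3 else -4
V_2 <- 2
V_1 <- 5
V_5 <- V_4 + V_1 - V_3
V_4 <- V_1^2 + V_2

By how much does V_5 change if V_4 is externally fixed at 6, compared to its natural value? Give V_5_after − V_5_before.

-21

Intervening sets V_4 = 6 and removes its equation (V_4 <- V_1^2 + V_2).
V_3 = 5 if V_2 >= 3 else -4  [with V_2=2]  = -4
V_5 = V_4 + V_1 - V_3  [with V_4=6, V_1=5, V_3=-4]  = 15
Without intervention: V_3 = 5 if V_2 >= 3 else -4  [with V_2=2]  = -4; V_4 = V_1^2 + V_2  [with V_1=5, V_2=2]  = 27; V_5 = V_4 + V_1 - V_3  [with V_4=27, V_1=5, V_3=-4]  = 36.
Change = 15 − 36 = -21.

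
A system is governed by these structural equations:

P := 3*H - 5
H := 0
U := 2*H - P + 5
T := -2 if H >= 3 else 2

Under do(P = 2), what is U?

3

Under do(P=2), the mechanism P := 3*H - 5 is discarded; P is fixed at 2.
U = 2*H - P + 5  [with H=0, P=2]  = 3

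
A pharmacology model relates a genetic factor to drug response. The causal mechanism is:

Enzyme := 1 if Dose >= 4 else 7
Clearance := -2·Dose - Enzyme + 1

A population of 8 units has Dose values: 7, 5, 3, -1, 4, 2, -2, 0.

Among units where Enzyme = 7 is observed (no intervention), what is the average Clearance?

Observing Enzyme=7 restricts to units where Enzyme's equation naturally yields 7: Dose ∈ {3, -1, 2, -2, 0}. In that subpopulation Clearance = -12, -4, -10, -2, -6, mean -6.8.

-6.8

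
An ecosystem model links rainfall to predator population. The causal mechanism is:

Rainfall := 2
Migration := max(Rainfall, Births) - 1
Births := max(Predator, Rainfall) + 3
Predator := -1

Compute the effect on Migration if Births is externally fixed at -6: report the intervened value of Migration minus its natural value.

The intervention breaks the incoming arrows to Births: Births := max(Predator, Rainfall) + 3 no longer applies, and Births = -6.
Migration = max(Rainfall, Births) - 1  [with Rainfall=2, Births=-6]  = 1
Without intervention: Births = max(Predator, Rainfall) + 3  [with Predator=-1, Rainfall=2]  = 5; Migration = max(Rainfall, Births) - 1  [with Rainfall=2, Births=5]  = 4.
Change = 1 − 4 = -3.

-3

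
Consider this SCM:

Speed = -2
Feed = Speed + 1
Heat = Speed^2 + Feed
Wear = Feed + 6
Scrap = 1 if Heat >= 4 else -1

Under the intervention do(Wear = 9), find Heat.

Under do(Wear=9), the mechanism Wear = Feed + 6 is discarded; Wear is fixed at 9.
Since Heat is not a descendant of the intervened variable, it is unaffected.
Feed = Speed + 1  [with Speed=-2]  = -1
Heat = Speed^2 + Feed  [with Speed=-2, Feed=-1]  = 3

3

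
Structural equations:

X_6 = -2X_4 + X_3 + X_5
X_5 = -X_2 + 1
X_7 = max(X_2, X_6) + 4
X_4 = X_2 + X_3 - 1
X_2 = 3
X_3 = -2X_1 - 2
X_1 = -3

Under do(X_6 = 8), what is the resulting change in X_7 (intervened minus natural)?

5

Intervening sets X_6 = 8 and removes its equation (X_6 = -2X_4 + X_3 + X_5).
X_7 = max(X_2, X_6) + 4  [with X_2=3, X_6=8]  = 12
Without intervention: X_3 = -2X_1 - 2  [with X_1=-3]  = 4; X_4 = X_2 + X_3 - 1  [with X_2=3, X_3=4]  = 6; X_5 = -X_2 + 1  [with X_2=3]  = -2; X_6 = -2X_4 + X_3 + X_5  [with X_4=6, X_3=4, X_5=-2]  = -10; X_7 = max(X_2, X_6) + 4  [with X_2=3, X_6=-10]  = 7.
Change = 12 − 7 = 5.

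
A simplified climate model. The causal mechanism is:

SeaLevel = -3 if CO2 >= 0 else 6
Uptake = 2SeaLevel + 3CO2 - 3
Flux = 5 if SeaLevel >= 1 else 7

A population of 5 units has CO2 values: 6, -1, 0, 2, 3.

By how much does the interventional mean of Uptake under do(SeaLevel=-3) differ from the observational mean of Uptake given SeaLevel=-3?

-2.25

Every unit gets SeaLevel=-3 under the intervention. Uptake values become 9, -12, -9, -3, 0; E[Uptake|do(SeaLevel=-3)] = -3.
Conditioning on SeaLevel=-3 selects the 4 unit(s) with CO2 ∈ {6, 0, 2, 3}. Their Uptake values: 9, -9, -3, 0. Mean = -0.75.
Difference = -3 − (-0.75) = -2.25.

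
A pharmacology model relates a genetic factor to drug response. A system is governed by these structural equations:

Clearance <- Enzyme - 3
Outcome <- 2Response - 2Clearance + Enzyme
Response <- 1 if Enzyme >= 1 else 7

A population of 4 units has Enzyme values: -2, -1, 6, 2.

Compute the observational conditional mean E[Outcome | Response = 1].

4

Observing Response=1 restricts to units where Response's equation naturally yields 1: Enzyme ∈ {6, 2}. In that subpopulation Outcome = 2, 6, mean 4.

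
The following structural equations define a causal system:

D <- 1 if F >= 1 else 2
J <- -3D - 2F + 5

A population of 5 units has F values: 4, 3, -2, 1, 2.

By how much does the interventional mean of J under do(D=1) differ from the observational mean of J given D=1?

1.8

Under do(D=1), D's equation is replaced by D=1 for every unit. Per-unit J: -6, -4, 6, 0, -2. Mean = -1.2.
E[J|D=1] averages over only the 4 units with D=1 (F = 4, 3, 1, 2): J = -6, -4, 0, -2, mean -3.
Difference = -1.2 − (-3) = 1.8.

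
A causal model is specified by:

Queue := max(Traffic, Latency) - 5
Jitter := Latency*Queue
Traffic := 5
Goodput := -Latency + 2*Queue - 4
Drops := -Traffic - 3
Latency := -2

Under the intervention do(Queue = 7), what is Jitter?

do(Queue=7) replaces the equation Queue := max(Traffic, Latency) - 5 with the constant Queue = 7.
Jitter = Latency*Queue  [with Latency=-2, Queue=7]  = -14

-14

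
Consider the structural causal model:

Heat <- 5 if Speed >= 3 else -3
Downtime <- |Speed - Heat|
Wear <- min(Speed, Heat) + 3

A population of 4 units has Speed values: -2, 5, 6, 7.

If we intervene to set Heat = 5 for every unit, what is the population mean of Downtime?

The intervention sets Heat=5 in all 4 units regardless of Speed. Recomputing Downtime per unit gives 7, 0, 1, 2; average 2.5.

2.5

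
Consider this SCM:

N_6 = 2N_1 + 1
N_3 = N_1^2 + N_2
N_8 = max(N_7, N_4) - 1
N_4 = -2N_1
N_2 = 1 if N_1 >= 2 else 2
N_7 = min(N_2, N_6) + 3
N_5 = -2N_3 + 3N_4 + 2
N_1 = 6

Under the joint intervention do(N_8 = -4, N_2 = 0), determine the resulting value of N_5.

-106

Under do(N_8 = -4, N_2 = 0), each intervened variable's structural equation is replaced by its fixed value.
N_3 = N_1^2 + N_2  [with N_1=6, N_2=0]  = 36
N_4 = -2N_1  [with N_1=6]  = -12
N_5 = -2N_3 + 3N_4 + 2  [with N_3=36, N_4=-12]  = -106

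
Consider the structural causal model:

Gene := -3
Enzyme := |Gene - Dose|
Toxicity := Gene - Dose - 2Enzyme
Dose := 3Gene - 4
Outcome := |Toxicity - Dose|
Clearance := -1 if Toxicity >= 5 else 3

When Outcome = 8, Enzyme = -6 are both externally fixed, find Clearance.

Under do(Outcome = 8, Enzyme = -6), each intervened variable's structural equation is replaced by its fixed value.
Dose = 3Gene - 4  [with Gene=-3]  = -13
Toxicity = Gene - Dose - 2Enzyme  [with Gene=-3, Dose=-13, Enzyme=-6]  = 22
Clearance = -1 if Toxicity >= 5 else 3  [with Toxicity=22]  = -1

-1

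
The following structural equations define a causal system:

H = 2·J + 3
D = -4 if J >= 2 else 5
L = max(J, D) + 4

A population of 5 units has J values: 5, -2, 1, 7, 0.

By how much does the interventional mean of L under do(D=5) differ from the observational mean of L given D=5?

0.4

Under do(D=5), D's equation is replaced by D=5 for every unit. Per-unit L: 9, 9, 9, 11, 9. Mean = 9.4.
Conditioning on D=5 selects the 3 unit(s) with J ∈ {-2, 1, 0}. Their L values: 9, 9, 9. Mean = 9.
Difference = 9.4 − 9 = 0.4.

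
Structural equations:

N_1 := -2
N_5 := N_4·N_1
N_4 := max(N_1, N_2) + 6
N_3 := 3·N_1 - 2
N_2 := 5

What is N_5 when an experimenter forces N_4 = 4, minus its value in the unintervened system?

Intervening sets N_4 = 4 and removes its equation (N_4 := max(N_1, N_2) + 6).
N_5 = N_4·N_1  [with N_4=4, N_1=-2]  = -8
Without intervention: N_4 = max(N_1, N_2) + 6  [with N_1=-2, N_2=5]  = 11; N_5 = N_4·N_1  [with N_4=11, N_1=-2]  = -22.
Change = -8 − (-22) = 14.

14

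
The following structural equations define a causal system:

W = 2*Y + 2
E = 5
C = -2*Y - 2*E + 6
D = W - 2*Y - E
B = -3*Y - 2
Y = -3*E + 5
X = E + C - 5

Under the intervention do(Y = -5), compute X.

Under do(Y=-5), the mechanism Y = -3*E + 5 is discarded; Y is fixed at -5.
C = -2*Y - 2*E + 6  [with Y=-5, E=5]  = 6
X = E + C - 5  [with E=5, C=6]  = 6

6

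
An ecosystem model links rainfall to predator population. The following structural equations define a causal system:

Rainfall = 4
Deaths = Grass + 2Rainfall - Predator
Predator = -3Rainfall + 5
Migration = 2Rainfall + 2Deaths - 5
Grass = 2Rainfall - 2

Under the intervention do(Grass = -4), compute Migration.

do(Grass=-4) replaces the equation Grass = 2Rainfall - 2 with the constant Grass = -4.
Predator = -3Rainfall + 5  [with Rainfall=4]  = -7
Deaths = Grass + 2Rainfall - Predator  [with Grass=-4, Rainfall=4, Predator=-7]  = 11
Migration = 2Rainfall + 2Deaths - 5  [with Rainfall=4, Deaths=11]  = 25

25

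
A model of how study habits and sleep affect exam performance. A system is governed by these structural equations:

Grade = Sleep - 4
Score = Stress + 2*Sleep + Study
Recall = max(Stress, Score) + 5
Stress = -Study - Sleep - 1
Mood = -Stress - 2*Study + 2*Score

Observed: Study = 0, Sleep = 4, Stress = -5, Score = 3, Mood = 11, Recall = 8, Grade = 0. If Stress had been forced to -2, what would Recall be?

The intervention breaks the incoming arrows to Stress: Stress = -Study - Sleep - 1 no longer applies, and Stress = -2.
Score = Stress + 2*Sleep + Study  [with Stress=-2, Sleep=4, Study=0]  = 6
Recall = max(Stress, Score) + 5  [with Stress=-2, Score=6]  = 11

11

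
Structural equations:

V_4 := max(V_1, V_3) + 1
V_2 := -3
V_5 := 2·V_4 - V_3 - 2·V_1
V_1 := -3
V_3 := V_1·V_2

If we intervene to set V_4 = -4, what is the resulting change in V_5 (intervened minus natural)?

-28

Intervening sets V_4 = -4 and removes its equation (V_4 := max(V_1, V_3) + 1).
V_3 = V_1·V_2  [with V_1=-3, V_2=-3]  = 9
V_5 = 2·V_4 - V_3 - 2·V_1  [with V_4=-4, V_3=9, V_1=-3]  = -11
Without intervention: V_3 = V_1·V_2  [with V_1=-3, V_2=-3]  = 9; V_4 = max(V_1, V_3) + 1  [with V_1=-3, V_3=9]  = 10; V_5 = 2·V_4 - V_3 - 2·V_1  [with V_4=10, V_3=9, V_1=-3]  = 17.
Change = -11 − 17 = -28.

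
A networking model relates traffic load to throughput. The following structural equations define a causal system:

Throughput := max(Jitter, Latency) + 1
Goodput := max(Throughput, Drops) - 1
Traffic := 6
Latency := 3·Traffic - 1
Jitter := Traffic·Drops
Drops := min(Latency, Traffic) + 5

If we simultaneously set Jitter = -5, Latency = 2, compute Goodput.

The joint intervention fixes Jitter = -5, Latency = 2, removing each variable's own equation.
Drops = min(Latency, Traffic) + 5  [with Latency=2, Traffic=6]  = 7
Throughput = max(Jitter, Latency) + 1  [with Jitter=-5, Latency=2]  = 3
Goodput = max(Throughput, Drops) - 1  [with Throughput=3, Drops=7]  = 6

6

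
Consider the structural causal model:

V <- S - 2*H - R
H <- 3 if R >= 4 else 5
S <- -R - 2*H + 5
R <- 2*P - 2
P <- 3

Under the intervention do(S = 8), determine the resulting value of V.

-2

Intervening sets S = 8 and removes its equation (S <- -R - 2*H + 5).
R = 2*P - 2  [with P=3]  = 4
H = 3 if R >= 4 else 5  [with R=4]  = 3
V = S - 2*H - R  [with S=8, H=3, R=4]  = -2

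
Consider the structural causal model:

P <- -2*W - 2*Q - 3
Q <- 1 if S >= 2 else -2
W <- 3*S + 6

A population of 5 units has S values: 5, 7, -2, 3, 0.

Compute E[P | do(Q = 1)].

-32.6

do(Q=1) breaks Q's dependence on S. With Q=1 fixed, P across the units is -47, -59, -5, -35, -17, mean -32.6.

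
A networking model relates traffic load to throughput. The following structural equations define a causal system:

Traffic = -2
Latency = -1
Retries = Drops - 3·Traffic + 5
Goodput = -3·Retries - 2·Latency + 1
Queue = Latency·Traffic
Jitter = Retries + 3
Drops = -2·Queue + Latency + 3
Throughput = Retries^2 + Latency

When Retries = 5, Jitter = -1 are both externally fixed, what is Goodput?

-12

Setting Retries = 5, Jitter = -1 by intervention discards those variables' equations.
Goodput = -3·Retries - 2·Latency + 1  [with Retries=5, Latency=-1]  = -12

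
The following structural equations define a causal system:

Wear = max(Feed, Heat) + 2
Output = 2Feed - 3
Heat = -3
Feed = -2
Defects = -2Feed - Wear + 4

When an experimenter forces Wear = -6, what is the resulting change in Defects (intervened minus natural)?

6

The intervention breaks the incoming arrows to Wear: Wear = max(Feed, Heat) + 2 no longer applies, and Wear = -6.
Defects = -2Feed - Wear + 4  [with Feed=-2, Wear=-6]  = 14
Without intervention: Wear = max(Feed, Heat) + 2  [with Feed=-2, Heat=-3]  = 0; Defects = -2Feed - Wear + 4  [with Feed=-2, Wear=0]  = 8.
Change = 14 − 8 = 6.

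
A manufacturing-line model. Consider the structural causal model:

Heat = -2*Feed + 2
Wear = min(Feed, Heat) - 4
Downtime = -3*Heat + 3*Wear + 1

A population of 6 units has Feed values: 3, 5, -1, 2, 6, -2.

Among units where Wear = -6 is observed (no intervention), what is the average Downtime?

-23

Observing Wear=-6 restricts to units where Wear's equation naturally yields -6: Feed ∈ {2, -2}. In that subpopulation Downtime = -11, -35, mean -23.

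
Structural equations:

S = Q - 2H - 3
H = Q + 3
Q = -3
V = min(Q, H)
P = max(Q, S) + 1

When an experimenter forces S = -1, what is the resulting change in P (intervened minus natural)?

Intervening sets S = -1 and removes its equation (S = Q - 2H - 3).
P = max(Q, S) + 1  [with Q=-3, S=-1]  = 0
Without intervention: H = Q + 3  [with Q=-3]  = 0; S = Q - 2H - 3  [with Q=-3, H=0]  = -6; P = max(Q, S) + 1  [with Q=-3, S=-6]  = -2.
Change = 0 − (-2) = 2.

2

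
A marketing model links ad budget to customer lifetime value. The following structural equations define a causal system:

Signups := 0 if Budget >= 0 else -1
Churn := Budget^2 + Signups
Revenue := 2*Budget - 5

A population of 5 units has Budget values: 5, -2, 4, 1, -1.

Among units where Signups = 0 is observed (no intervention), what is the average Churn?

14

Conditioning on Signups=0 selects the 3 unit(s) with Budget ∈ {5, 4, 1}. Their Churn values: 25, 16, 1. Mean = 14.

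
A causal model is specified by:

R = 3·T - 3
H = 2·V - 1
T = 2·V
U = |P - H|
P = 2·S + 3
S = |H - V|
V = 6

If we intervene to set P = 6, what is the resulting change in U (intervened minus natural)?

3

Intervening sets P = 6 and removes its equation (P = 2·S + 3).
H = 2·V - 1  [with V=6]  = 11
U = |P - H|  [with P=6, H=11]  = 5
Without intervention: H = 2·V - 1  [with V=6]  = 11; S = |H - V|  [with H=11, V=6]  = 5; P = 2·S + 3  [with S=5]  = 13; U = |P - H|  [with P=13, H=11]  = 2.
Change = 5 − 2 = 3.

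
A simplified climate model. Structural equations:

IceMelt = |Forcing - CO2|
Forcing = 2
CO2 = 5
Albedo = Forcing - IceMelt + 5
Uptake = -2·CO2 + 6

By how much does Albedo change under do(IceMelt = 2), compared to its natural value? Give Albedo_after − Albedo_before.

1

The intervention breaks the incoming arrows to IceMelt: IceMelt = |Forcing - CO2| no longer applies, and IceMelt = 2.
Albedo = Forcing - IceMelt + 5  [with Forcing=2, IceMelt=2]  = 5
Without intervention: IceMelt = |Forcing - CO2|  [with Forcing=2, CO2=5]  = 3; Albedo = Forcing - IceMelt + 5  [with Forcing=2, IceMelt=3]  = 4.
Change = 5 − 4 = 1.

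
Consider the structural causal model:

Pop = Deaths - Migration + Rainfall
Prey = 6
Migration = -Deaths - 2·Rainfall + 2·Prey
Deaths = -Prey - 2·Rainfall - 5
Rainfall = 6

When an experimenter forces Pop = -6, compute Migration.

23

The intervention breaks the incoming arrows to Pop: Pop = Deaths - Migration + Rainfall no longer applies, and Pop = -6.
Since Migration is not a descendant of the intervened variable, it is unaffected.
Deaths = -Prey - 2·Rainfall - 5  [with Prey=6, Rainfall=6]  = -23
Migration = -Deaths - 2·Rainfall + 2·Prey  [with Deaths=-23, Rainfall=6, Prey=6]  = 23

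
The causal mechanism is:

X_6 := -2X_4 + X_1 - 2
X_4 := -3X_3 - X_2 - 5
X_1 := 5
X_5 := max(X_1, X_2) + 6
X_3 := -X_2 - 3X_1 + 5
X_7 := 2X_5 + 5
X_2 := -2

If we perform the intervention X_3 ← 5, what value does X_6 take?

39

The intervention breaks the incoming arrows to X_3: X_3 := -X_2 - 3X_1 + 5 no longer applies, and X_3 = 5.
X_4 = -3X_3 - X_2 - 5  [with X_3=5, X_2=-2]  = -18
X_6 = -2X_4 + X_1 - 2  [with X_4=-18, X_1=5]  = 39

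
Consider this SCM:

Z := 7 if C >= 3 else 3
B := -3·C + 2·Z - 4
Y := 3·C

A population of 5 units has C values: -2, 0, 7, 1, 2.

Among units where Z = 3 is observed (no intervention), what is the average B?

1.25

E[B|Z=3] averages over only the 4 units with Z=3 (C = -2, 0, 1, 2): B = 8, 2, -1, -4, mean 1.25.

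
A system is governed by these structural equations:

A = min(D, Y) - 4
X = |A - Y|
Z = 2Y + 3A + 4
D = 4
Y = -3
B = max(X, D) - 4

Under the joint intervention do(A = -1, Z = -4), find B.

Setting A = -1, Z = -4 by intervention discards those variables' equations.
X = |A - Y|  [with A=-1, Y=-3]  = 2
B = max(X, D) - 4  [with X=2, D=4]  = 0

0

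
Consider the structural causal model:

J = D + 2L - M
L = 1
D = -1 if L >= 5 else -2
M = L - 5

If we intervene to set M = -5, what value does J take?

Under do(M=-5), the mechanism M = L - 5 is discarded; M is fixed at -5.
D = -1 if L >= 5 else -2  [with L=1]  = -2
J = D + 2L - M  [with D=-2, L=1, M=-5]  = 5

5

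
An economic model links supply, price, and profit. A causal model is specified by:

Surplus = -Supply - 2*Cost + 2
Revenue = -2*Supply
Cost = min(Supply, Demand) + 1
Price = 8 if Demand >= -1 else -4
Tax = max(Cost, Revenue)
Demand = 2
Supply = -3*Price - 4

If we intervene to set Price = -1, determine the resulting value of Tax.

Under do(Price=-1), the mechanism Price = 8 if Demand >= -1 else -4 is discarded; Price is fixed at -1.
Supply = -3*Price - 4  [with Price=-1]  = -1
Cost = min(Supply, Demand) + 1  [with Supply=-1, Demand=2]  = 0
Revenue = -2*Supply  [with Supply=-1]  = 2
Tax = max(Cost, Revenue)  [with Cost=0, Revenue=2]  = 2

2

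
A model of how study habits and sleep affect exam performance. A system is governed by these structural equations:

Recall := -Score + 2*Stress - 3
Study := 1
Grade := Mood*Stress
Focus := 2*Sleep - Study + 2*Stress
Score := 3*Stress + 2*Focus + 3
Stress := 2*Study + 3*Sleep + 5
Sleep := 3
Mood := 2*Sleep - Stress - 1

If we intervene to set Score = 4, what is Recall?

Under do(Score=4), the mechanism Score := 3*Stress + 2*Focus + 3 is discarded; Score is fixed at 4.
Stress = 2*Study + 3*Sleep + 5  [with Study=1, Sleep=3]  = 16
Recall = -Score + 2*Stress - 3  [with Score=4, Stress=16]  = 25

25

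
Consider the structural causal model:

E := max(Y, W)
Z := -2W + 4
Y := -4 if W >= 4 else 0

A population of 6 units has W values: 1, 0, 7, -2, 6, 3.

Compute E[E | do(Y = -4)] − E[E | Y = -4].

-4

The intervention sets Y=-4 in all 6 units regardless of W. Recomputing E per unit gives 1, 0, 7, -2, 6, 3; average 2.5.
E[E|Y=-4] averages over only the 2 units with Y=-4 (W = 7, 6): E = 7, 6, mean 6.5.
Difference = 2.5 − 6.5 = -4.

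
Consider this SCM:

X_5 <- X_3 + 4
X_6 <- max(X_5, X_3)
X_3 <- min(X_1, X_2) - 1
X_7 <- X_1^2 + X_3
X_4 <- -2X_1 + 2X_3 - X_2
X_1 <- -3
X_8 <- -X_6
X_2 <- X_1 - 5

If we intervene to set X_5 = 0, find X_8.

0

do(X_5=0) replaces the equation X_5 <- X_3 + 4 with the constant X_5 = 0.
X_2 = X_1 - 5  [with X_1=-3]  = -8
X_3 = min(X_1, X_2) - 1  [with X_1=-3, X_2=-8]  = -9
X_6 = max(X_5, X_3)  [with X_5=0, X_3=-9]  = 0
X_8 = -X_6  [with X_6=0]  = 0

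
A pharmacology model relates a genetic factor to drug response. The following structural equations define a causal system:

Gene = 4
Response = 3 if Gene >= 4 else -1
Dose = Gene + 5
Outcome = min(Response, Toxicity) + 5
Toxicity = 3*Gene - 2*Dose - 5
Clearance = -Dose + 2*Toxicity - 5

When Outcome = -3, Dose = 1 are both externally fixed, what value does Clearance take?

4

The joint intervention fixes Outcome = -3, Dose = 1, removing each variable's own equation.
Toxicity = 3*Gene - 2*Dose - 5  [with Gene=4, Dose=1]  = 5
Clearance = -Dose + 2*Toxicity - 5  [with Dose=1, Toxicity=5]  = 4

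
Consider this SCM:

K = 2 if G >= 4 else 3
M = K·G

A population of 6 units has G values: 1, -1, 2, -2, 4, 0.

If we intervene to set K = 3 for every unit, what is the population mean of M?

2

do(K=3) breaks K's dependence on G. With K=3 fixed, M across the units is 3, -3, 6, -6, 12, 0, mean 2.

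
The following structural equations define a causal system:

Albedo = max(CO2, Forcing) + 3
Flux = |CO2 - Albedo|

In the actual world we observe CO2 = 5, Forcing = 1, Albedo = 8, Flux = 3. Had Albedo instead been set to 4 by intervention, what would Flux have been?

1

The intervention breaks the incoming arrows to Albedo: Albedo = max(CO2, Forcing) + 3 no longer applies, and Albedo = 4.
Flux = |CO2 - Albedo|  [with CO2=5, Albedo=4]  = 1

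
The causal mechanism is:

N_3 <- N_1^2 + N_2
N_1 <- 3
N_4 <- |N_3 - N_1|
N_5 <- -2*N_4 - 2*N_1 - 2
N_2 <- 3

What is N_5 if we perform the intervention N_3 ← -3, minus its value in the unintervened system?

do(N_3=-3) replaces the equation N_3 <- N_1^2 + N_2 with the constant N_3 = -3.
N_4 = |N_3 - N_1|  [with N_3=-3, N_1=3]  = 6
N_5 = -2*N_4 - 2*N_1 - 2  [with N_4=6, N_1=3]  = -20
Without intervention: N_3 = N_1^2 + N_2  [with N_1=3, N_2=3]  = 12; N_4 = |N_3 - N_1|  [with N_3=12, N_1=3]  = 9; N_5 = -2*N_4 - 2*N_1 - 2  [with N_4=9, N_1=3]  = -26.
Change = -20 − (-26) = 6.

6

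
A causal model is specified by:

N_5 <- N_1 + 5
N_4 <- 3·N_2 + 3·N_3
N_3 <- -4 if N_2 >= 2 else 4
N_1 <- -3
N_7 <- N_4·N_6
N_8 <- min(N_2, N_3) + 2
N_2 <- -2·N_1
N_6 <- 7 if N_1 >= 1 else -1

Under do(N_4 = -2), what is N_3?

Under do(N_4=-2), the mechanism N_4 <- 3·N_2 + 3·N_3 is discarded; N_4 is fixed at -2.
Since N_3 is not a descendant of the intervened variable, it is unaffected.
N_2 = -2·N_1  [with N_1=-3]  = 6
N_3 = -4 if N_2 >= 2 else 4  [with N_2=6]  = -4

-4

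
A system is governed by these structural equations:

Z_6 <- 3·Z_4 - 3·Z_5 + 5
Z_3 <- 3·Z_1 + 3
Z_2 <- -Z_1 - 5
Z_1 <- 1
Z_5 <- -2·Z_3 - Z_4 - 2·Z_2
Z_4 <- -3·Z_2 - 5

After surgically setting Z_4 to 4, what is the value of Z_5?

-4

Intervening sets Z_4 = 4 and removes its equation (Z_4 <- -3·Z_2 - 5).
Z_2 = -Z_1 - 5  [with Z_1=1]  = -6
Z_3 = 3·Z_1 + 3  [with Z_1=1]  = 6
Z_5 = -2·Z_3 - Z_4 - 2·Z_2  [with Z_3=6, Z_4=4, Z_2=-6]  = -4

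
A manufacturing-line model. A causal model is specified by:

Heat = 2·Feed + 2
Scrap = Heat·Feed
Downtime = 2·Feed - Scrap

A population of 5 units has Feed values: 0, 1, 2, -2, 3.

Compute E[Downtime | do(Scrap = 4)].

Every unit gets Scrap=4 under the intervention. Downtime values become -4, -2, 0, -8, 2; E[Downtime|do(Scrap=4)] = -2.4.

-2.4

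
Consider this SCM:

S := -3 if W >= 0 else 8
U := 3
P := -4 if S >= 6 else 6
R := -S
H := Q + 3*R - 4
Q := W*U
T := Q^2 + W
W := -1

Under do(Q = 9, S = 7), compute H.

-16

Setting Q = 9, S = 7 by intervention discards those variables' equations.
R = -S  [with S=7]  = -7
H = Q + 3*R - 4  [with Q=9, R=-7]  = -16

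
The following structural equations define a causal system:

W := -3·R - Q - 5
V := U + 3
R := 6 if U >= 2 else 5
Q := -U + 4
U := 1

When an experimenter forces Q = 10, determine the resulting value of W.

-30

Intervening sets Q = 10 and removes its equation (Q := -U + 4).
R = 6 if U >= 2 else 5  [with U=1]  = 5
W = -3·R - Q - 5  [with R=5, Q=10]  = -30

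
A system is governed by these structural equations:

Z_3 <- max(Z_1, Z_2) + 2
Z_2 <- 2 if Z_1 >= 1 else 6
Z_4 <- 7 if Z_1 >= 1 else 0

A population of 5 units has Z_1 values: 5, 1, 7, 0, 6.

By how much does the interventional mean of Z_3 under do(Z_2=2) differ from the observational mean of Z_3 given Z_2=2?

The intervention sets Z_2=2 in all 5 units regardless of Z_1. Recomputing Z_3 per unit gives 7, 4, 9, 4, 8; average 6.4.
Observing Z_2=2 restricts to units where Z_2's equation naturally yields 2: Z_1 ∈ {5, 1, 7, 6}. In that subpopulation Z_3 = 7, 4, 9, 8, mean 7.
Difference = 6.4 − 7 = -0.6.

-0.6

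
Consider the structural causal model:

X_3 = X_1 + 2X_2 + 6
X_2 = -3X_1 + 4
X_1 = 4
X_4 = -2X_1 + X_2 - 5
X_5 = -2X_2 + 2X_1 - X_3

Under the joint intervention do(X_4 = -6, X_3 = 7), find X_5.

17

The joint intervention fixes X_4 = -6, X_3 = 7, removing each variable's own equation.
X_2 = -3X_1 + 4  [with X_1=4]  = -8
X_5 = -2X_2 + 2X_1 - X_3  [with X_2=-8, X_1=4, X_3=7]  = 17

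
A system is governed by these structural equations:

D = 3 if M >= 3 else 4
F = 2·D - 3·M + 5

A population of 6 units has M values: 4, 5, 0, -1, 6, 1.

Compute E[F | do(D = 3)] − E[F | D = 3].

Every unit gets D=3 under the intervention. F values become -1, -4, 11, 14, -7, 8; E[F|do(D=3)] = 3.5.
Conditioning on D=3 selects the 3 unit(s) with M ∈ {4, 5, 6}. Their F values: -1, -4, -7. Mean = -4.
Difference = 3.5 − (-4) = 7.5.

7.5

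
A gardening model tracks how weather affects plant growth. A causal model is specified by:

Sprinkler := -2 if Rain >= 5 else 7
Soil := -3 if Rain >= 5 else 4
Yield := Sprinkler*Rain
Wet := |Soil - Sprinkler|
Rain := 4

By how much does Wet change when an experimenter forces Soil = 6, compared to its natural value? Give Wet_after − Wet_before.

The intervention breaks the incoming arrows to Soil: Soil := -3 if Rain >= 5 else 4 no longer applies, and Soil = 6.
Sprinkler = -2 if Rain >= 5 else 7  [with Rain=4]  = 7
Wet = |Soil - Sprinkler|  [with Soil=6, Sprinkler=7]  = 1
Without intervention: Sprinkler = -2 if Rain >= 5 else 7  [with Rain=4]  = 7; Soil = -3 if Rain >= 5 else 4  [with Rain=4]  = 4; Wet = |Soil - Sprinkler|  [with Soil=4, Sprinkler=7]  = 3.
Change = 1 − 3 = -2.

-2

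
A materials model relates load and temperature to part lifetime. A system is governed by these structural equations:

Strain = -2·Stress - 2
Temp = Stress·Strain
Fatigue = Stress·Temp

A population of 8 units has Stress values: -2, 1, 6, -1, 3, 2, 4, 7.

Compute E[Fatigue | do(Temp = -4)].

do(Temp=-4) breaks Temp's dependence on Stress. With Temp=-4 fixed, Fatigue across the units is 8, -4, -24, 4, -12, -8, -16, -28, mean -10.

-10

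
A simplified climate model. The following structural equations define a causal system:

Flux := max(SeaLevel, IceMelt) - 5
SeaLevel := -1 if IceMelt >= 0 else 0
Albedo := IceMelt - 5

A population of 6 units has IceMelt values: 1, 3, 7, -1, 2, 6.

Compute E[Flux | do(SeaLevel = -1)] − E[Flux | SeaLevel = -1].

Every unit gets SeaLevel=-1 under the intervention. Flux values become -4, -2, 2, -6, -3, 1; E[Flux|do(SeaLevel=-1)] = -2.
E[Flux|SeaLevel=-1] averages over only the 5 units with SeaLevel=-1 (IceMelt = 1, 3, 7, 2, 6): Flux = -4, -2, 2, -3, 1, mean -1.2.
Difference = -2 − (-1.2) = -0.8.

-0.8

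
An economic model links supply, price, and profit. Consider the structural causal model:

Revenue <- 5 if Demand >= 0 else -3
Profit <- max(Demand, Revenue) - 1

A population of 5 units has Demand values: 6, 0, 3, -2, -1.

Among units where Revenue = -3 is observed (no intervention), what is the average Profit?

E[Profit|Revenue=-3] averages over only the 2 units with Revenue=-3 (Demand = -2, -1): Profit = -3, -2, mean -2.5.

-2.5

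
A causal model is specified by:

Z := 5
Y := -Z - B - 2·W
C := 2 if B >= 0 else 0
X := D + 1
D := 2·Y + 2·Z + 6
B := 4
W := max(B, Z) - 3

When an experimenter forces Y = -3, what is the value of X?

The intervention breaks the incoming arrows to Y: Y := -Z - B - 2·W no longer applies, and Y = -3.
D = 2·Y + 2·Z + 6  [with Y=-3, Z=5]  = 10
X = D + 1  [with D=10]  = 11

11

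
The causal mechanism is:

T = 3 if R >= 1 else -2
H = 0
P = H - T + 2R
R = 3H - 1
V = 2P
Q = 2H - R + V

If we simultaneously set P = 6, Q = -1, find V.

12

Setting P = 6, Q = -1 by intervention discards those variables' equations.
V = 2P  [with P=6]  = 12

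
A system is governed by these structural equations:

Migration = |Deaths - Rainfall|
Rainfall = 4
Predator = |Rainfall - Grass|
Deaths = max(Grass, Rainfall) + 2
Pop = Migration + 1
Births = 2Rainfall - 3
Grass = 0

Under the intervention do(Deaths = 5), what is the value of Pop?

Under do(Deaths=5), the mechanism Deaths = max(Grass, Rainfall) + 2 is discarded; Deaths is fixed at 5.
Migration = |Deaths - Rainfall|  [with Deaths=5, Rainfall=4]  = 1
Pop = Migration + 1  [with Migration=1]  = 2

2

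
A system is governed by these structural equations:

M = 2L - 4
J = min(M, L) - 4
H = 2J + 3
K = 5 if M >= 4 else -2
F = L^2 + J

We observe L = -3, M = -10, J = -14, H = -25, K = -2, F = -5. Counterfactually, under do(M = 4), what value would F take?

2

Under do(M=4), the mechanism M = 2L - 4 is discarded; M is fixed at 4.
J = min(M, L) - 4  [with M=4, L=-3]  = -7
F = L^2 + J  [with L=-3, J=-7]  = 2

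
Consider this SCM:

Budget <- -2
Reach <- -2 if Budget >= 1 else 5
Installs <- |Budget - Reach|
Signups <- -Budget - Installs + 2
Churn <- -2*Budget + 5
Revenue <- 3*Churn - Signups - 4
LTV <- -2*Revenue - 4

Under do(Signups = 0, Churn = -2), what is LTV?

16

Under do(Signups = 0, Churn = -2), each intervened variable's structural equation is replaced by its fixed value.
Revenue = 3*Churn - Signups - 4  [with Churn=-2, Signups=0]  = -10
LTV = -2*Revenue - 4  [with Revenue=-10]  = 16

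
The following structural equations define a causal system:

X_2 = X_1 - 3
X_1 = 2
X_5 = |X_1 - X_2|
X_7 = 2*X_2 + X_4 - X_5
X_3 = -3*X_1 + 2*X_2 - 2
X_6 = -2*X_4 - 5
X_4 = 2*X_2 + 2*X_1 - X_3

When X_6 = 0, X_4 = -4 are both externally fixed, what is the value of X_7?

Under do(X_6 = 0, X_4 = -4), each intervened variable's structural equation is replaced by its fixed value.
X_2 = X_1 - 3  [with X_1=2]  = -1
X_5 = |X_1 - X_2|  [with X_1=2, X_2=-1]  = 3
X_7 = 2*X_2 + X_4 - X_5  [with X_2=-1, X_4=-4, X_5=3]  = -9

-9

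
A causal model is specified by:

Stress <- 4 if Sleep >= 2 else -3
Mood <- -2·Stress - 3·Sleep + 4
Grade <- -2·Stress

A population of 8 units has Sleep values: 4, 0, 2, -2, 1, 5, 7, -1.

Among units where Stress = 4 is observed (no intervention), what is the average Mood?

-17.5

Conditioning on Stress=4 selects the 4 unit(s) with Sleep ∈ {4, 2, 5, 7}. Their Mood values: -16, -10, -19, -25. Mean = -17.5.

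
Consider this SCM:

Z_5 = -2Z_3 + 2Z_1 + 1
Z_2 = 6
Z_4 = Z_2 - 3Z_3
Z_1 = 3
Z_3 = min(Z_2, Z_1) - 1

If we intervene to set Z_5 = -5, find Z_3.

2

do(Z_5=-5) replaces the equation Z_5 = -2Z_3 + 2Z_1 + 1 with the constant Z_5 = -5.
Z_3 is not downstream of the intervention, so its value is determined by the original equations.
Z_3 = min(Z_2, Z_1) - 1  [with Z_2=6, Z_1=3]  = 2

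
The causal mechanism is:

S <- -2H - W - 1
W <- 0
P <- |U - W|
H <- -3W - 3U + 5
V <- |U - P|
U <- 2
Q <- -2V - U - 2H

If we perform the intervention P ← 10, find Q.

The intervention breaks the incoming arrows to P: P <- |U - W| no longer applies, and P = 10.
H = -3W - 3U + 5  [with W=0, U=2]  = -1
V = |U - P|  [with U=2, P=10]  = 8
Q = -2V - U - 2H  [with V=8, U=2, H=-1]  = -16

-16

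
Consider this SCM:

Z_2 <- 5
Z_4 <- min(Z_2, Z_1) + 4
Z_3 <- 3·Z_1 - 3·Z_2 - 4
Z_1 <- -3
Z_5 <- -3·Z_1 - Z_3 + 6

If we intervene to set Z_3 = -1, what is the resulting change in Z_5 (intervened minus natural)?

-27

do(Z_3=-1) replaces the equation Z_3 <- 3·Z_1 - 3·Z_2 - 4 with the constant Z_3 = -1.
Z_5 = -3·Z_1 - Z_3 + 6  [with Z_1=-3, Z_3=-1]  = 16
Without intervention: Z_3 = 3·Z_1 - 3·Z_2 - 4  [with Z_1=-3, Z_2=5]  = -28; Z_5 = -3·Z_1 - Z_3 + 6  [with Z_1=-3, Z_3=-28]  = 43.
Change = 16 − 43 = -27.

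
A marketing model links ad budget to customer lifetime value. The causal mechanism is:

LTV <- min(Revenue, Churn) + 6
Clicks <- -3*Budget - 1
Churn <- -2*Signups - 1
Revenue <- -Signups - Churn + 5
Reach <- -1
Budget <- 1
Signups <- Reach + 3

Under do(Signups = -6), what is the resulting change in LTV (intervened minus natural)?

5

The intervention breaks the incoming arrows to Signups: Signups <- Reach + 3 no longer applies, and Signups = -6.
Churn = -2*Signups - 1  [with Signups=-6]  = 11
Revenue = -Signups - Churn + 5  [with Signups=-6, Churn=11]  = 0
LTV = min(Revenue, Churn) + 6  [with Revenue=0, Churn=11]  = 6
Without intervention: Signups = Reach + 3  [with Reach=-1]  = 2; Churn = -2*Signups - 1  [with Signups=2]  = -5; Revenue = -Signups - Churn + 5  [with Signups=2, Churn=-5]  = 8; LTV = min(Revenue, Churn) + 6  [with Revenue=8, Churn=-5]  = 1.
Change = 6 − 1 = 5.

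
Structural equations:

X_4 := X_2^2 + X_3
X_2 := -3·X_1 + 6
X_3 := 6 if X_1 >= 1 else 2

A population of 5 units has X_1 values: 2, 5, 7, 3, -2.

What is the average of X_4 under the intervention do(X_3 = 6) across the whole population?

The intervention sets X_3=6 in all 5 units regardless of X_1. Recomputing X_4 per unit gives 6, 87, 231, 15, 150; average 97.8.

97.8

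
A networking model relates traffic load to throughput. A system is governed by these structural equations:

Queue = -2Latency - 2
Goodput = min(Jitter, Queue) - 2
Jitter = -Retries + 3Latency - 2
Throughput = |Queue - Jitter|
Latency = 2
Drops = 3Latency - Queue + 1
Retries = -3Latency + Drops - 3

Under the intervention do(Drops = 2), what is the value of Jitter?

do(Drops=2) replaces the equation Drops = 3Latency - Queue + 1 with the constant Drops = 2.
Retries = -3Latency + Drops - 3  [with Latency=2, Drops=2]  = -7
Jitter = -Retries + 3Latency - 2  [with Retries=-7, Latency=2]  = 11

11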